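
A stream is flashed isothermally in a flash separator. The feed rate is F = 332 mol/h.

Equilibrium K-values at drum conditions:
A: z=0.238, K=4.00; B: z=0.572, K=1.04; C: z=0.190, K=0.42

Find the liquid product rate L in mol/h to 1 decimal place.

Let ψ = V/F and solve Σ zᵢ(Kᵢ−1)/(1+ψ(Kᵢ−1)) = 0.
Check two-phase: ΣzᵢKᵢ = 1.627 > 1 and Σzᵢ/Kᵢ = 1.062 > 1, so g(0) = 0.627 > 0 and g(1) = -0.062 < 0.
Newton iteration, ψ⁰ = 0.5:
  ψ = 0.500: g = 0.1528, g' = -0.470 → ψ = 0.825
  ψ = 0.825: g = 0.0164, g' = -0.413 → ψ = 0.864
Converged at ψ = 0.864.
Then V = ψ·F = 0.8640·332 = 286.8 mol/h and L = F − V = 45.2 mol/h.

L = 45.2 mol/h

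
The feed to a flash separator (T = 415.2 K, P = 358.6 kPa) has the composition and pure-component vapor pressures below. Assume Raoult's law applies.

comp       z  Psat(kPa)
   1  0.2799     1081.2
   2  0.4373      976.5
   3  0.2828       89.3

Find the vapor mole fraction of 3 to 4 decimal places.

Raoult's law: Kᵢ = Pᵢˢᵃᵗ/P = Pᵢˢᵃᵗ/358.6.
  K_1 = 1081.2/358.6 = 3.015059, K_2 = 976.5/358.6 = 2.723090, K_3 = 89.3/358.6 = 0.249024
Material balance + equilibrium reduce to Σ zᵢ(Kᵢ−1)/(1+V/F(Kᵢ−1)) = 0.
Check two-phase: ΣzᵢKᵢ = 2.1051 > 1 and Σzᵢ/Kᵢ = 1.3891 > 1, so g(0) = 1.1051 > 0 and g(1) = -0.3891 < 0.
Iterate (Newton) starting at V/F = 0.52:
  V/F = 0.5200: g = 0.32439, g' = -1.0615 → V/F = 0.8256
  V/F = 0.8256: g = -0.03610, g' = -1.4859 → V/F = 0.8013
  V/F = 0.8013: g = -0.00106, g' = -1.4009 → V/F = 0.8005
Converged at V/F = 0.8005.
Compositions from xᵢ = zᵢ/(1+V/F(Kᵢ−1)), yᵢ = Kᵢxᵢ:
  1: x = 0.1071, y = 0.3230
  2: x = 0.1838, y = 0.5005
  3: x = 0.7091, y = 0.1766

y_3 = 0.1766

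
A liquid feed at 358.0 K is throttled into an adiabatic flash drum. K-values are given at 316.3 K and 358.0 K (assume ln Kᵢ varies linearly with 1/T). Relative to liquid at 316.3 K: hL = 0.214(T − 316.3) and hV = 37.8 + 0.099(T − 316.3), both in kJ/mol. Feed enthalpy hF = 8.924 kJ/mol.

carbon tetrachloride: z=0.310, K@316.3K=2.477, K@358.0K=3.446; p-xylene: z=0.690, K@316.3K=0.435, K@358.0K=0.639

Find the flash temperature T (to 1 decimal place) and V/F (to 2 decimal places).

T = 325.9 K, V/F = 0.19

Adiabatic flash: solve Rachford–Rice at each trial T, then check hF = ψ·hV(T) + (1−ψ)·hL(T).
  T = 316.3 K: K = (2.477, 0.435), RR gives ψ = 0.082, H_out = 3.081 kJ/mol
  T = 358.0 K: K = (3.446, 0.639), RR gives ψ = 0.577, H_out = 27.955 kJ/mol
  T = 337.1 K: K = (2.950, 0.533), RR gives ψ = 0.310, H_out = 15.443 kJ/mol
  T = 326.7 K: K = (2.711, 0.483), RR gives ψ = 0.197, H_out = 9.420 kJ/mol
  T = 321.5 K: K = (2.593, 0.459), RR gives ψ = 0.140, H_out = 6.313 kJ/mol
  T = 324.1 K: K = (2.652, 0.471), RR gives ψ = 0.168, H_out = 7.879 kJ/mol
  T = 325.4 K: K = (2.681, 0.477), RR gives ψ = 0.182, H_out = 8.652 kJ/mol
Linear interpolation between T = 325.4 (H_out = 8.652) and T = 326.7 (H_out = 9.420) on hF = 8.924 gives T ≈ 325.9 K, at which ψ = 0.19.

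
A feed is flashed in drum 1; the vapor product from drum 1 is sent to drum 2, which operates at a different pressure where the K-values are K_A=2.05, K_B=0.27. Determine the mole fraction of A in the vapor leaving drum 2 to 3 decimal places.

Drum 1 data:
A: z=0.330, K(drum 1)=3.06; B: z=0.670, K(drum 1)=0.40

Drum 1:
Rachford–Rice: g(ψ₁) = Σ zᵢ(Kᵢ−1)/(1+ψ₁(Kᵢ−1)) = 0.
g(0) = ΣzᵢKᵢ − 1 = 0.278 and g(1) = 1 − Σzᵢ/Kᵢ = -0.783, so a root lies in (0, 1).
Binary case is linear: z₁(K₁−1)(1+ψ₁(K₂−1)) + z₂(K₂−1)(1+ψ₁(K₁−1)) = 0
⇒ ψ₁ = [z₁(K₁−1)+z₂(K₂−1)] / [−(K₁−1)(K₂−1)] = 0.2778/1.2360 = 0.225
Drum-1 compositions:
  A: x = 0.226, y = 0.690
  B: x = 0.774, y = 0.310
Drum-2 feed = drum-1 vapor: z₂ = (0.6902, 0.3098).
Drum 2:
Material balance + equilibrium reduce to Σ zᵢ(Kᵢ−1)/(1+ψ₂(Kᵢ−1)) = 0.
Feasibility: ΣzᵢKᵢ = 1.499, Σzᵢ/Kᵢ = 1.484 — both > 1, two phases present.
Binary case is linear: z₁(K₁−1)(1+ψ₂(K₂−1)) + z₂(K₂−1)(1+ψ₂(K₁−1)) = 0
⇒ ψ₂ = [z₁(K₁−1)+z₂(K₂−1)] / [−(K₁−1)(K₂−1)] = 0.4986/0.7665 = 0.650
  A: x = 0.410, y = 0.841
  B: x = 0.590, y = 0.159

y_A (drum 2) = 0.841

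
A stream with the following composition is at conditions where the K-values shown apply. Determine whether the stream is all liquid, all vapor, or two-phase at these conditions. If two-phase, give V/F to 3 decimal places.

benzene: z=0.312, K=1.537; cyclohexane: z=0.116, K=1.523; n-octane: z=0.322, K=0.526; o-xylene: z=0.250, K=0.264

ΣzᵢKᵢ = 0.892; Σzᵢ/Kᵢ = 1.838.
Since ΣzᵢKᵢ < 1 the mixture is below its bubble point — single liquid phase.

all liquid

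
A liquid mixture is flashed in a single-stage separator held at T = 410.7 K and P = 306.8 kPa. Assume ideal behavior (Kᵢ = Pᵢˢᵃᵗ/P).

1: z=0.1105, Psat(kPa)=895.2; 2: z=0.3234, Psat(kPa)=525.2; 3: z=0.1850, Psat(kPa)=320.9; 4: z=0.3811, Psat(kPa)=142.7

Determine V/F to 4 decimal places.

Raoult's law: Kᵢ = Pᵢˢᵃᵗ/P = Pᵢˢᵃᵗ/306.8.
  K_1 = 895.2/306.8 = 2.917862, K_2 = 525.2/306.8 = 1.711864, K_3 = 320.9/306.8 = 1.045958, K_4 = 142.7/306.8 = 0.465124
Rachford–Rice: g(V/F) = Σ zᵢ(Kᵢ−1)/(1+V/F(Kᵢ−1)) = 0.
Feasibility: ΣzᵢKᵢ = 1.2468, Σzᵢ/Kᵢ = 1.2230 — both > 1, two phases present.
Iterate (Newton) starting at V/F = 0.5:
  V/F = 0.5000: g = 0.00802, g' = -0.3986 → V/F = 0.5201
Converged at V/F = 0.5201.

V/F = 0.5201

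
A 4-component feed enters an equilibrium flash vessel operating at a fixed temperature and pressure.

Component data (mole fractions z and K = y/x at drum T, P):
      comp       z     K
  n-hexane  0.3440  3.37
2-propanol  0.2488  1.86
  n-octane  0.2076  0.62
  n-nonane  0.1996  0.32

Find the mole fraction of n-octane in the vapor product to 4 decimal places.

y_n-octane = 0.1846

Rachford–Rice: g(V/F) = Σ zᵢ(Kᵢ−1)/(1+V/F(Kᵢ−1)) = 0.
Check two-phase: ΣzᵢKᵢ = 1.8146 > 1 and Σzᵢ/Kᵢ = 1.1944 > 1, so g(0) = 0.8146 > 0 and g(1) = -0.1944 < 0.
Newton iteration, V/F⁰ = 0.34:
  V/F = 0.3400: g = 0.34990, g' = -0.8984 → V/F = 0.7295
  V/F = 0.7295: g = 0.05178, g' = -0.7497 → V/F = 0.7985
  V/F = 0.7985: g = -0.00155, g' = -0.7993 → V/F = 0.7966
Converged at V/F = 0.7966.
Compositions from xᵢ = zᵢ/(1+V/F(Kᵢ−1)), yᵢ = Kᵢxᵢ:
  n-hexane: x = 0.1191, y = 0.4014
  2-propanol: x = 0.1476, y = 0.2746
  n-octane: x = 0.2977, y = 0.1846
  n-nonane: x = 0.4355, y = 0.1394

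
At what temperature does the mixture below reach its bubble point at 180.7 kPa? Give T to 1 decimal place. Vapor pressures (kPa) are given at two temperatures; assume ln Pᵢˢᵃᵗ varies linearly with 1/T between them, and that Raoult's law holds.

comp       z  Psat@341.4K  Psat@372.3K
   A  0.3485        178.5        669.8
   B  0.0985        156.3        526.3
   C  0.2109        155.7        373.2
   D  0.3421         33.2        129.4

Bubble-point temperature: ΣzᵢPᵢˢᵃᵗ(T) = P. Interpolate ln Pᵢˢᵃᵗ = aᵢ + bᵢ/T.
  T = 341.4 K: ΣzᵢPᵢˢᵃᵗ = 121.80 kPa
  T = 372.3 K: ΣzᵢPᵢˢᵃᵗ = 408.24 kPa
  T = 356.9 K: ΣzᵢPᵢˢᵃᵗ = 228.35 kPa
  T = 349.1 K: ΣzᵢPᵢˢᵃᵗ = 167.39 kPa
  T = 353.0 K: ΣzᵢPᵢˢᵃᵗ = 195.79 kPa
  T = 351.1 K: ΣzᵢPᵢˢᵃᵗ = 181.46 kPa
Interpolating between 349.1 K and 351.1 K gives T ≈ 351.0 K.

T = 351.0 K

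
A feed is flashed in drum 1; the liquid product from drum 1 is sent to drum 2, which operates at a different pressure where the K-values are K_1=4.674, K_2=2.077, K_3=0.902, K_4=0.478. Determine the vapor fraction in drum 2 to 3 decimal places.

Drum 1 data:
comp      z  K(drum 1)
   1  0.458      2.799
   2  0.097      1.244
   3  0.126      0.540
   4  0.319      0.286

V/F (drum 2) = 0.478

Drum 1:
Let ψ₁ = V/F and solve Σ zᵢ(Kᵢ−1)/(1+ψ₁(Kᵢ−1)) = 0.
g(0) = ΣzᵢKᵢ − 1 = 0.562 and g(1) = 1 − Σzᵢ/Kᵢ = -0.590, so a root lies in (0, 1).
Newton–Raphson from ψ₁ = 0.59:
  ψ₁ = 0.590: g = -0.0527, g' = -0.889 → ψ₁ = 0.531
  ψ₁ = 0.531: g = -0.0009, g' = -0.861 → ψ₁ = 0.530
Converged at ψ₁ = 0.530.
Drum-1 compositions:
  1: x = 0.235, y = 0.656
  2: x = 0.086, y = 0.107
  3: x = 0.167, y = 0.090
  4: x = 0.513, y = 0.147
Drum-2 feed = drum-1 liquid: z₂ = (0.2345, 0.0859, 0.1666, 0.5130).
Drum 2:
Material balance + equilibrium reduce to Σ zᵢ(Kᵢ−1)/(1+ψ₂(Kᵢ−1)) = 0.
g(0) = ΣzᵢKᵢ − 1 = 0.670 and g(1) = 1 − Σzᵢ/Kᵢ = -0.349, so a root lies in (0, 1).
Iterate (Newton) starting at ψ₂ = 0.5:
  ψ₂ = 0.500: g = -0.0156, g' = -0.693 → ψ₂ = 0.477
  ψ₂ = 0.477: g = 0.0002, g' = -0.711 → ψ₂ = 0.478
Converged at ψ₂ = 0.478.
  1: x = 0.085, y = 0.398
  2: x = 0.057, y = 0.118
  3: x = 0.175, y = 0.158
  4: x = 0.683, y = 0.327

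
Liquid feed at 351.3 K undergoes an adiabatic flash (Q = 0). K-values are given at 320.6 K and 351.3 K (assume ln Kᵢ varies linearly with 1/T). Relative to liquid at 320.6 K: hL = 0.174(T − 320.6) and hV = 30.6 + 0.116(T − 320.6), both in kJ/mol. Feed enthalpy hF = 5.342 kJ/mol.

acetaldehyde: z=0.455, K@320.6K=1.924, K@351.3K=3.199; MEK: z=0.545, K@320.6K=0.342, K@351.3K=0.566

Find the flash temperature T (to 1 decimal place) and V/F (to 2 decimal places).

T = 322.8 K, V/F = 0.16

Adiabatic flash: solve Rachford–Rice at each trial T, then check hF = ψ·hV(T) + (1−ψ)·hL(T).
  T = 320.6 K: K = (1.924, 0.342), RR gives ψ = 0.102, H_out = 3.111 kJ/mol
  T = 351.3 K: K = (3.199, 0.566), RR gives ψ = 0.801, H_out = 28.413 kJ/mol
  T = 336.0 K: K = (2.512, 0.445), RR gives ψ = 0.460, H_out = 16.344 kJ/mol
  T = 328.3 K: K = (2.205, 0.392), RR gives ψ = 0.296, H_out = 10.253 kJ/mol
  T = 324.5 K: K = (2.063, 0.367), RR gives ψ = 0.206, H_out = 6.928 kJ/mol
  T = 322.6 K: K = (1.995, 0.354), RR gives ψ = 0.157, H_out = 5.131 kJ/mol
Linear interpolation between T = 322.6 (H_out = 5.131) and T = 324.5 (H_out = 6.928) on hF = 5.342 gives T ≈ 322.8 K, at which ψ = 0.16.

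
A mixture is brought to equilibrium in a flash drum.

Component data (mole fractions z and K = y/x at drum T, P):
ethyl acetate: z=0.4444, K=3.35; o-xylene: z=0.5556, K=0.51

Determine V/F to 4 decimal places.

V/F = 0.6705

Rachford–Rice: g(V/F) = Σ zᵢ(Kᵢ−1)/(1+V/F(Kᵢ−1)) = 0.
Feasibility: ΣzᵢKᵢ = 1.7721, Σzᵢ/Kᵢ = 1.2221 — both > 1, two phases present.
Binary case is linear: z₁(K₁−1)(1+V/F(K₂−1)) + z₂(K₂−1)(1+V/F(K₁−1)) = 0
⇒ V/F = [z₁(K₁−1)+z₂(K₂−1)] / [−(K₁−1)(K₂−1)] = 0.77210/1.15150 = 0.6705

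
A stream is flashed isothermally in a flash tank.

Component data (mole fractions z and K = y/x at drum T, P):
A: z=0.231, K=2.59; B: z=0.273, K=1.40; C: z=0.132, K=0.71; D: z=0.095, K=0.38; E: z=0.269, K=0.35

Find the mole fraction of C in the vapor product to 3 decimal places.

Material balance + equilibrium reduce to Σ zᵢ(Kᵢ−1)/(1+V/F(Kᵢ−1)) = 0.
Check two-phase: ΣzᵢKᵢ = 1.204 > 1 and Σzᵢ/Kᵢ = 1.489 > 1, so g(0) = 0.204 > 0 and g(1) = -0.489 < 0.
Newton iteration, V/F⁰ = 0.5:
  V/F = 0.500: g = -0.0936, g' = -0.553 → V/F = 0.331
  V/F = 0.331: g = -0.0021, g' = -0.541 → V/F = 0.327
Converged at V/F = 0.327.
Compositions from xᵢ = zᵢ/(1+V/F(Kᵢ−1)), yᵢ = Kᵢxᵢ:
  A: x = 0.152, y = 0.394
  B: x = 0.241, y = 0.338
  C: x = 0.146, y = 0.104
  D: x = 0.119, y = 0.045
  E: x = 0.342, y = 0.120

y_C = 0.104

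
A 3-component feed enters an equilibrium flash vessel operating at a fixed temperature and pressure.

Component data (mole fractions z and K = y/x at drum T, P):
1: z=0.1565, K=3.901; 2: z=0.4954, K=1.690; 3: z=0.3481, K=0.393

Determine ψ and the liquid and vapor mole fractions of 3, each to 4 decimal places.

ψ = 0.7200, x_3 = 0.6184, y_3 = 0.2430

Let ψ = V/F and solve Σ zᵢ(Kᵢ−1)/(1+ψ(Kᵢ−1)) = 0.
Check two-phase: ΣzᵢKᵢ = 1.5845 > 1 and Σzᵢ/Kᵢ = 1.2190 > 1, so g(0) = 0.5845 > 0 and g(1) = -0.2190 < 0.
Newton–Raphson from ψ = 0.5:
  ψ = 0.5000: g = 0.13605, g' = -0.6141 → ψ = 0.7215
  ψ = 0.7215: g = -0.00097, g' = -0.6488 → ψ = 0.7200
Converged at ψ = 0.7200.
Compositions from xᵢ = zᵢ/(1+ψ(Kᵢ−1)), yᵢ = Kᵢxᵢ:
  1: x = 0.0507, y = 0.1976
  2: x = 0.3310, y = 0.5593
  3: x = 0.6184, y = 0.2430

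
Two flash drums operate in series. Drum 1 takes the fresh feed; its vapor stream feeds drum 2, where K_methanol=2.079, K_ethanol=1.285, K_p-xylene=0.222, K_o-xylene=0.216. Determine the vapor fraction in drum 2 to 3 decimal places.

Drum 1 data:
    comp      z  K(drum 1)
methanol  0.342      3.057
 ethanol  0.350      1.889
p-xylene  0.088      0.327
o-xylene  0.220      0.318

Drum 1:
Rachford–Rice: g(ψ₁) = Σ zᵢ(Kᵢ−1)/(1+ψ₁(Kᵢ−1)) = 0.
Feasibility: ΣzᵢKᵢ = 1.805, Σzᵢ/Kᵢ = 1.258 — both > 1, two phases present.
Newton iteration, ψ₁⁰ = 0.5:
  ψ₁ = 0.500: g = 0.2453, g' = -0.810 → ψ₁ = 0.803
  ψ₁ = 0.803: g = -0.0134, g' = -0.988 → ψ₁ = 0.789
Converged at ψ₁ = 0.789.
Drum-1 compositions:
  methanol: x = 0.130, y = 0.399
  ethanol: x = 0.206, y = 0.389
  p-xylene: x = 0.188, y = 0.061
  o-xylene: x = 0.476, y = 0.151
Drum-2 feed = drum-1 vapor: z₂ = (0.3986, 0.3886, 0.0614, 0.1515).
Drum 2:
Let ψ₂ = V/F and solve Σ zᵢ(Kᵢ−1)/(1+ψ₂(Kᵢ−1)) = 0.
g(0) = ΣzᵢKᵢ − 1 = 0.374 and g(1) = 1 − Σzᵢ/Kᵢ = -0.472, so a root lies in (0, 1).
Newton iteration, ψ₂⁰ = 0.5:
  ψ₂ = 0.500: g = 0.1029, g' = -0.571 → ψ₂ = 0.680
  ψ₂ = 0.680: g = -0.0149, g' = -0.771 → ψ₂ = 0.661
  ψ₂ = 0.661: g = -0.0003, g' = -0.739 → ψ₂ = 0.660
Converged at ψ₂ = 0.660.
  methanol: x = 0.233, y = 0.484
  ethanol: x = 0.327, y = 0.420
  p-xylene: x = 0.126, y = 0.028
  o-xylene: x = 0.314, y = 0.068

V/F (drum 2) = 0.660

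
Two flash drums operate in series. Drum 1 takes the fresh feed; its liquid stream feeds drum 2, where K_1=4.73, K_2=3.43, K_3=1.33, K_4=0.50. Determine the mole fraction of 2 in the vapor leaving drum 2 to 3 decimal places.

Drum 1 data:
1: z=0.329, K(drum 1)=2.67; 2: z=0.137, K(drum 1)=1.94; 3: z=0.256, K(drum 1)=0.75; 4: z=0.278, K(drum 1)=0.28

y_2 (drum 2) = 0.116

Drum 1:
Material balance + equilibrium reduce to Σ zᵢ(Kᵢ−1)/(1+ψ₁(Kᵢ−1)) = 0.
Feasibility: ΣzᵢKᵢ = 1.414, Σzᵢ/Kᵢ = 1.528 — both > 1, two phases present.
Newton iteration, ψ₁⁰ = 0.35:
  ψ₁ = 0.350: g = 0.1059, g' = -0.711 → ψ₁ = 0.499
  ψ₁ = 0.499: g = 0.0018, g' = -0.701 → ψ₁ = 0.502
Converged at ψ₁ = 0.502.
Drum-1 compositions:
  1: x = 0.179, y = 0.478
  2: x = 0.093, y = 0.181
  3: x = 0.293, y = 0.220
  4: x = 0.435, y = 0.122
Drum-2 feed = drum-1 liquid: z₂ = (0.1790, 0.0931, 0.2927, 0.4352).
Drum 2:
Material balance + equilibrium reduce to Σ zᵢ(Kᵢ−1)/(1+ψ₂(Kᵢ−1)) = 0.
Feasibility: ΣzᵢKᵢ = 1.773, Σzᵢ/Kᵢ = 1.155 — both > 1, two phases present.
Iterate (Newton) starting at ψ₂ = 0.5:
  ψ₂ = 0.500: g = 0.1280, g' = -0.632 → ψ₂ = 0.702
  ψ₂ = 0.702: g = 0.0111, g' = -0.545 → ψ₂ = 0.723
Converged at ψ₂ = 0.723.
  1: x = 0.048, y = 0.229
  2: x = 0.034, y = 0.116
  3: x = 0.236, y = 0.314
  4: x = 0.681, y = 0.341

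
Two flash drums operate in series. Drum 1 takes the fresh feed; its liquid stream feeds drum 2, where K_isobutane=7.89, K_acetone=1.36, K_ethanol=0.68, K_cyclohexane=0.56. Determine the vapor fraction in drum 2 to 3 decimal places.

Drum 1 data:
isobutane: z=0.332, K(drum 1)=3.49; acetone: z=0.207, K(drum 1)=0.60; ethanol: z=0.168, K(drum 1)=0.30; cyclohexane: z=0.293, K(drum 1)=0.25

Drum 1:
Material balance + equilibrium reduce to Σ zᵢ(Kᵢ−1)/(1+ψ₁(Kᵢ−1)) = 0.
Check two-phase: ΣzᵢKᵢ = 1.407 > 1 and Σzᵢ/Kᵢ = 2.172 > 1, so g(0) = 0.407 > 0 and g(1) = -1.172 < 0.
Iterate (Newton) starting at ψ₁ = 0.5:
  ψ₁ = 0.500: g = -0.2678, g' = -1.077 → ψ₁ = 0.251
  ψ₁ = 0.251: g = 0.0029, g' = -1.191 → ψ₁ = 0.254
Converged at ψ₁ = 0.254.
Drum-1 compositions:
  isobutane: x = 0.203, y = 0.710
  acetone: x = 0.230, y = 0.138
  ethanol: x = 0.204, y = 0.061
  cyclohexane: x = 0.362, y = 0.090
Drum-2 feed = drum-1 liquid: z₂ = (0.2034, 0.2304, 0.2043, 0.3619).
Drum 2:
Let ψ₂ = V/F and solve Σ zᵢ(Kᵢ−1)/(1+ψ₂(Kᵢ−1)) = 0.
g(0) = ΣzᵢKᵢ − 1 = 1.260 and g(1) = 1 − Σzᵢ/Kᵢ = -0.142, so a root lies in (0, 1).
Newton iteration, ψ₂⁰ = 0.59:
  ψ₂ = 0.590: g = 0.0495, g' = -0.556 → ψ₂ = 0.679
  ψ₂ = 0.679: g = 0.0029, g' = -0.495 → ψ₂ = 0.685
Converged at ψ₂ = 0.685.
  isobutane: x = 0.036, y = 0.281
  acetone: x = 0.185, y = 0.251
  ethanol: x = 0.262, y = 0.178
  cyclohexane: x = 0.518, y = 0.290

V/F (drum 2) = 0.685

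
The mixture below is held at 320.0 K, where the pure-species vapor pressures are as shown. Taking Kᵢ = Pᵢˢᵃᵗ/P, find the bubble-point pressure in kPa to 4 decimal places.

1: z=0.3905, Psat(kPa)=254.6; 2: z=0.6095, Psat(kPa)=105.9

Pbub = 163.9674 kPa

At the bubble point ψ → 0, so ΣzᵢKᵢ = 1 with Kᵢ = Pᵢˢᵃᵗ/P ⇒ P = ΣzᵢPᵢˢᵃᵗ.
P = 0.3905·254.6 + 0.6095·105.9 = 163.9674 kPa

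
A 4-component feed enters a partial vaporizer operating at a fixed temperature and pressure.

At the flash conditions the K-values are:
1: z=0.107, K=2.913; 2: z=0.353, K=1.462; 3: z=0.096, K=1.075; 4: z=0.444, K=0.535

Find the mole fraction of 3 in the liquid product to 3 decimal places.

Material balance + equilibrium reduce to Σ zᵢ(Kᵢ−1)/(1+β(Kᵢ−1)) = 0.
g(0) = ΣzᵢKᵢ − 1 = 0.169 and g(1) = 1 − Σzᵢ/Kᵢ = -0.197, so a root lies in (0, 1).
Newton–Raphson from β = 0.54:
  β = 0.540: g = -0.0376, g' = -0.315 → β = 0.421
  β = 0.421: g = 0.0003, g' = -0.322 → β = 0.422
Converged at β = 0.422.
Compositions from xᵢ = zᵢ/(1+β(Kᵢ−1)), yᵢ = Kᵢxᵢ:
  1: x = 0.059, y = 0.173
  2: x = 0.295, y = 0.432
  3: x = 0.093, y = 0.100
  4: x = 0.552, y = 0.295

x_3 = 0.093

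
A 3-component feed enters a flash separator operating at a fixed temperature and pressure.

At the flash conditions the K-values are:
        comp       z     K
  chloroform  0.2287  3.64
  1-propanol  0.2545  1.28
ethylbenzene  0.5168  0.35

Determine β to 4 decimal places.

β = 0.2830

Rachford–Rice: g(β) = Σ zᵢ(Kᵢ−1)/(1+β(Kᵢ−1)) = 0.
Feasibility: ΣzᵢKᵢ = 1.3391, Σzᵢ/Kᵢ = 1.7382 — both > 1, two phases present.
Iterate (Newton) starting at β = 0.43:
  β = 0.4300: g = -0.11986, g' = -0.7861 → β = 0.2775
  β = 0.2775: g = 0.00473, g' = -0.8732 → β = 0.2829
  β = 0.2829: g = 0.00002, g' = -0.8673 → β = 0.2830
Converged at β = 0.2830.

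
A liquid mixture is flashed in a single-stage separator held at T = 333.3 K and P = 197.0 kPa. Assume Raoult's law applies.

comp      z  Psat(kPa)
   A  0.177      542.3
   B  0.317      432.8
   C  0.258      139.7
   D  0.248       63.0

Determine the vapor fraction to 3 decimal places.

Raoult's law: Kᵢ = Pᵢˢᵃᵗ/P = Pᵢˢᵃᵗ/197.0.
  K_A = 542.3/197.0 = 2.75279, K_B = 432.8/197.0 = 2.19695, K_C = 139.7/197.0 = 0.70914, K_D = 63.0/197.0 = 0.31980
Material balance + equilibrium reduce to Σ zᵢ(Kᵢ−1)/(1+ψ(Kᵢ−1)) = 0.
Feasibility: ΣzᵢKᵢ = 1.446, Σzᵢ/Kᵢ = 1.348 — both > 1, two phases present.
Iterate (Newton) starting at ψ = 0.5:
  ψ = 0.500: g = 0.0593, g' = -0.626 → ψ = 0.595
  ψ = 0.595: g = -0.0005, g' = -0.641 → ψ = 0.594
Converged at ψ = 0.594.

ψ = 0.594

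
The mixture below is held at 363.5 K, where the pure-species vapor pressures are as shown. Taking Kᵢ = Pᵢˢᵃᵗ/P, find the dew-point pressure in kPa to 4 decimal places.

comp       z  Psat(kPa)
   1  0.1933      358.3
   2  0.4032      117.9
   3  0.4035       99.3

Pdew = 124.6450 kPa

At the dew point ψ → 1, so Σzᵢ/Kᵢ = 1 with Kᵢ = Pᵢˢᵃᵗ/P ⇒ 1/P = Σzᵢ/Pᵢˢᵃᵗ.
1/P = 0.1933/358.3 + 0.4032/117.9 + 0.4035/99.3 = 0.0080228 ⇒ P = 124.6450 kPa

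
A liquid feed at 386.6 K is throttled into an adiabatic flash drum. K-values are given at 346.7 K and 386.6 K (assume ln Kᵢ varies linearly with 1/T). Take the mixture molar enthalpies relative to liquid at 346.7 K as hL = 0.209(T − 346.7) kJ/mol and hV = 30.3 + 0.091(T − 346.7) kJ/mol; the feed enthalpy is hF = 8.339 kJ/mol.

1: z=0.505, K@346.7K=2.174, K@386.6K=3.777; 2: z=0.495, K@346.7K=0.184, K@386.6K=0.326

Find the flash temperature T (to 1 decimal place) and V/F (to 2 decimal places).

T = 350.8 K, V/F = 0.25

Adiabatic flash: solve Rachford–Rice at each trial T, then check hF = ψ·hV(T) + (1−ψ)·hL(T).
  T = 346.7 K: K = (2.174, 0.184), RR gives ψ = 0.197, H_out = 5.976 kJ/mol
  T = 386.6 K: K = (3.777, 0.326), RR gives ψ = 0.571, H_out = 22.952 kJ/mol
  T = 366.6 K: K = (2.907, 0.249), RR gives ψ = 0.412, H_out = 15.689 kJ/mol
  T = 356.6 K: K = (2.522, 0.215), RR gives ψ = 0.318, H_out = 11.327 kJ/mol
  T = 351.6 K: K = (2.342, 0.199), RR gives ψ = 0.262, H_out = 8.797 kJ/mol
  T = 349.1 K: K = (2.255, 0.191), RR gives ψ = 0.230, H_out = 7.408 kJ/mol
  T = 350.4 K: K = (2.300, 0.195), RR gives ψ = 0.247, H_out = 8.142 kJ/mol
Linear interpolation between T = 350.4 (H_out = 8.142) and T = 351.6 (H_out = 8.797) on hF = 8.339 gives T ≈ 350.8 K, at which ψ = 0.25.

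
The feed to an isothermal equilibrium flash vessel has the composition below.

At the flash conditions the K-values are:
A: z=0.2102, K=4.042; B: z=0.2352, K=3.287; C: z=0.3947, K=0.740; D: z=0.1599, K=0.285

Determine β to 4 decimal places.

Rachford–Rice: g(β) = Σ zᵢ(Kᵢ−1)/(1+β(Kᵢ−1)) = 0.
Feasibility: ΣzᵢKᵢ = 1.9604, Σzᵢ/Kᵢ = 1.2180 — both > 1, two phases present.
Iterate (Newton) starting at β = 0.62:
  β = 0.6200: g = 0.11631, g' = -0.7456 → β = 0.7760
  β = 0.7760: g = -0.00124, g' = -0.7864 → β = 0.7744
Converged at β = 0.7744.

β = 0.7744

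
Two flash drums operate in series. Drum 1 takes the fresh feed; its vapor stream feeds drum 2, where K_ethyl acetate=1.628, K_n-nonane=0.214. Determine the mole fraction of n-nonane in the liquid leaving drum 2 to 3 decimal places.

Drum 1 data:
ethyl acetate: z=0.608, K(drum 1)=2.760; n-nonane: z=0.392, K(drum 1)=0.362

x_n-nonane (drum 2) = 0.444

Drum 1:
Binary case is linear: z₁(K₁−1)(1+ψ₁(K₂−1)) + z₂(K₂−1)(1+ψ₁(K₁−1)) = 0
⇒ ψ₁ = [z₁(K₁−1)+z₂(K₂−1)] / [−(K₁−1)(K₂−1)] = 0.8200/1.1229 = 0.730
Drum-1 compositions:
  ethyl acetate: x = 0.266, y = 0.734
  n-nonane: x = 0.734, y = 0.266
Drum-2 feed = drum-1 vapor: z₂ = (0.7343, 0.2657).
Drum 2:
Material balance + equilibrium reduce to Σ zᵢ(Kᵢ−1)/(1+ψ₂(Kᵢ−1)) = 0.
Check two-phase: ΣzᵢKᵢ = 1.252 > 1 and Σzᵢ/Kᵢ = 1.693 > 1, so g(0) = 0.252 > 0 and g(1) = -0.693 < 0.
Binary case is linear: z₁(K₁−1)(1+ψ₂(K₂−1)) + z₂(K₂−1)(1+ψ₂(K₁−1)) = 0
⇒ ψ₂ = [z₁(K₁−1)+z₂(K₂−1)] / [−(K₁−1)(K₂−1)] = 0.2523/0.4936 = 0.511
  ethyl acetate: x = 0.556, y = 0.905
  n-nonane: x = 0.444, y = 0.095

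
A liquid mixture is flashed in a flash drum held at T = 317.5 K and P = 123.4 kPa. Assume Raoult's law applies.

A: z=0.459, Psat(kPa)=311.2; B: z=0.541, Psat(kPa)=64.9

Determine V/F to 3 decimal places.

Raoult's law: Kᵢ = Pᵢˢᵃᵗ/P = Pᵢˢᵃᵗ/123.4.
  K_A = 311.2/123.4 = 2.52188, K_B = 64.9/123.4 = 0.52593
Rachford–Rice: g(V/F) = Σ zᵢ(Kᵢ−1)/(1+V/F(Kᵢ−1)) = 0.
g(0) = ΣzᵢKᵢ − 1 = 0.442 and g(1) = 1 − Σzᵢ/Kᵢ = -0.211, so a root lies in (0, 1).
Binary case is linear: z₁(K₁−1)(1+V/F(K₂−1)) + z₂(K₂−1)(1+V/F(K₁−1)) = 0
⇒ V/F = [z₁(K₁−1)+z₂(K₂−1)] / [−(K₁−1)(K₂−1)] = 0.4421/0.7215 = 0.613

V/F = 0.613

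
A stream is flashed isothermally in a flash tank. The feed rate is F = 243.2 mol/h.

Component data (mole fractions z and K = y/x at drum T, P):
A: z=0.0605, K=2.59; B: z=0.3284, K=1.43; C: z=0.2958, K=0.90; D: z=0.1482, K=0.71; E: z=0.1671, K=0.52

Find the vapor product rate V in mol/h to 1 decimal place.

Rachford–Rice: g(V/F) = Σ zᵢ(Kᵢ−1)/(1+V/F(Kᵢ−1)) = 0.
Check two-phase: ΣzᵢKᵢ = 1.0846 > 1 and Σzᵢ/Kᵢ = 1.1118 > 1, so g(0) = 0.0846 > 0 and g(1) = -0.1118 < 0.
Newton–Raphson from V/F = 0.64:
  V/F = 0.6400: g = -0.04173, g' = -0.1773 → V/F = 0.4046
  V/F = 0.4046: g = -0.00024, g' = -0.1792 → V/F = 0.4033
Converged at V/F = 0.4033.
Then V = V/F·F = 0.4033·243.2 = 98.1 mol/h and L = F − V = 145.1 mol/h.

V = 98.1 mol/h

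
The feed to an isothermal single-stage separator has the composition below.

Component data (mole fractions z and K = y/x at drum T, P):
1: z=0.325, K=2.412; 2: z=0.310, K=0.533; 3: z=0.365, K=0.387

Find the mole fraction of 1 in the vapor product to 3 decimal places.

Material balance + equilibrium reduce to Σ zᵢ(Kᵢ−1)/(1+ψ(Kᵢ−1)) = 0.
Feasibility: ΣzᵢKᵢ = 1.090, Σzᵢ/Kᵢ = 1.660 — both > 1, two phases present.
Newton iteration, ψ⁰ = 0.5:
  ψ = 0.500: g = -0.2425, g' = -0.623 → ψ = 0.111
  ψ = 0.111: g = 0.0042, g' = -0.718 → ψ = 0.117
Converged at ψ = 0.117.
Compositions from xᵢ = zᵢ/(1+ψ(Kᵢ−1)), yᵢ = Kᵢxᵢ:
  1: x = 0.279, y = 0.673
  2: x = 0.328, y = 0.175
  3: x = 0.393, y = 0.152

y_1 = 0.673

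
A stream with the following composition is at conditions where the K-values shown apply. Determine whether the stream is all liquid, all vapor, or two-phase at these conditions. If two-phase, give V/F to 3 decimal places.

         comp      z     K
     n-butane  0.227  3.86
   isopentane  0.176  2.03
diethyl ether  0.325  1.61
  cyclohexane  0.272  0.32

ΣzᵢKᵢ = 1.844; Σzᵢ/Kᵢ = 1.197.
Both exceed 1, so a two-phase solution exists.
Material balance + equilibrium reduce to Σ zᵢ(Kᵢ−1)/(1+ψ(Kᵢ−1)) = 0.
Newton iteration, ψ⁰ = 0.39:
  ψ = 0.390: g = 0.3447, g' = -0.822 → ψ = 0.809
  ψ = 0.809: g = 0.0161, g' = -0.901 → ψ = 0.827
Converged at ψ = 0.827.

two-phase, V/F = 0.827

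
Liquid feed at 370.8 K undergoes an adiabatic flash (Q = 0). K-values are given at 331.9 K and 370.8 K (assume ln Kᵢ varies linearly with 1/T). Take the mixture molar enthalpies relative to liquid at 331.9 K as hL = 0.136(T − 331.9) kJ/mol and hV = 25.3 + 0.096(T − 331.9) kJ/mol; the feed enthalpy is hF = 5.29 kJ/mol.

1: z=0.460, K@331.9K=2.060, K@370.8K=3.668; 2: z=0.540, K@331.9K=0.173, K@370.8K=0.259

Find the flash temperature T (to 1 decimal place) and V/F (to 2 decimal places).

T = 340.0 K, V/F = 0.17

Adiabatic flash: solve Rachford–Rice at each trial T, then check hF = ψ·hV(T) + (1−ψ)·hL(T).
  T = 331.9 K: K = (2.060, 0.173), RR gives ψ = 0.047, H_out = 1.184 kJ/mol
  T = 370.8 K: K = (3.668, 0.259), RR gives ψ = 0.418, H_out = 15.225 kJ/mol
  T = 351.4 K: K = (2.795, 0.214), RR gives ψ = 0.285, H_out = 9.629 kJ/mol
  T = 341.6 K: K = (2.408, 0.193), RR gives ψ = 0.187, H_out = 5.966 kJ/mol
  T = 336.8 K: K = (2.232, 0.183), RR gives ψ = 0.125, H_out = 3.793 kJ/mol
  T = 339.2 K: K = (2.319, 0.188), RR gives ψ = 0.157, H_out = 4.919 kJ/mol
  T = 340.4 K: K = (2.363, 0.190), RR gives ψ = 0.172, H_out = 5.451 kJ/mol
Linear interpolation between T = 339.2 (H_out = 4.919) and T = 340.4 (H_out = 5.451) on hF = 5.29 gives T ≈ 340.0 K, at which ψ = 0.17.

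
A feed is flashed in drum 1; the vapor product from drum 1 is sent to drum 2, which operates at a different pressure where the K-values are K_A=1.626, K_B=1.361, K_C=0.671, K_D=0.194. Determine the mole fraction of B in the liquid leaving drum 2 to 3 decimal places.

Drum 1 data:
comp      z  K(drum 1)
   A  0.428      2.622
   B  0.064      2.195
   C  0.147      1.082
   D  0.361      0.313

Drum 1:
Material balance + equilibrium reduce to Σ zᵢ(Kᵢ−1)/(1+ψ₁(Kᵢ−1)) = 0.
Feasibility: ΣzᵢKᵢ = 1.535, Σzᵢ/Kᵢ = 1.482 — both > 1, two phases present.
Iterate (Newton) starting at ψ₁ = 0.37:
  ψ₁ = 0.370: g = 0.1660, g' = -0.791 → ψ₁ = 0.580
  ψ₁ = 0.580: g = 0.0022, g' = -0.803 → ψ₁ = 0.583
Converged at ψ₁ = 0.583.
Drum-1 compositions:
  A: x = 0.220, y = 0.577
  B: x = 0.038, y = 0.083
  C: x = 0.140, y = 0.152
  D: x = 0.602, y = 0.188
Drum-2 feed = drum-1 vapor: z₂ = (0.5770, 0.0828, 0.1518, 0.1884).
Drum 2:
Material balance + equilibrium reduce to Σ zᵢ(Kᵢ−1)/(1+ψ₂(Kᵢ−1)) = 0.
Feasibility: ΣzᵢKᵢ = 1.189, Σzᵢ/Kᵢ = 1.613 — both > 1, two phases present.
Iterate (Newton) starting at ψ₂ = 0.54:
  ψ₂ = 0.540: g = -0.0347, g' = -0.542 → ψ₂ = 0.476
  ψ₂ = 0.476: g = -0.0018, g' = -0.487 → ψ₂ = 0.472
Converged at ψ₂ = 0.472.
  A: x = 0.445, y = 0.724
  B: x = 0.071, y = 0.096
  C: x = 0.180, y = 0.121
  D: x = 0.304, y = 0.059

x_B (drum 2) = 0.071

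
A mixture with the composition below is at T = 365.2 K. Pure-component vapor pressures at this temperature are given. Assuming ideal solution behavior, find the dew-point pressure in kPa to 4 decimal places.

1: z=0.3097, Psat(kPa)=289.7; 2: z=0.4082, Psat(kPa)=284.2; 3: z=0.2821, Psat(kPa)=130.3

At the dew point ψ → 1, so Σzᵢ/Kᵢ = 1 with Kᵢ = Pᵢˢᵃᵗ/P ⇒ 1/P = Σzᵢ/Pᵢˢᵃᵗ.
1/P = 0.3097/289.7 + 0.4082/284.2 + 0.2821/130.3 = 0.0046704 ⇒ P = 214.1166 kPa

Pdew = 214.1166 kPa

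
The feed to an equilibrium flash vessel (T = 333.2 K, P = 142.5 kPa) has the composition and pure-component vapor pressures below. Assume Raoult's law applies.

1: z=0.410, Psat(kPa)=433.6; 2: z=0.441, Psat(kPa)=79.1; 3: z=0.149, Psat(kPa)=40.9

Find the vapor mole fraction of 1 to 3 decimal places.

y_1 = 0.620

Raoult's law: Kᵢ = Pᵢˢᵃᵗ/P = Pᵢˢᵃᵗ/142.5.
  K_1 = 433.6/142.5 = 3.04281, K_2 = 79.1/142.5 = 0.55509, K_3 = 40.9/142.5 = 0.28702
Material balance + equilibrium reduce to Σ zᵢ(Kᵢ−1)/(1+V/F(Kᵢ−1)) = 0.
Feasibility: ΣzᵢKᵢ = 1.535, Σzᵢ/Kᵢ = 1.448 — both > 1, two phases present.
Iterate (Newton) starting at V/F = 0.37:
  V/F = 0.370: g = 0.0978, g' = -0.820 → V/F = 0.489
  V/F = 0.489: g = 0.0049, g' = -0.749 → V/F = 0.496
Converged at V/F = 0.496.
Compositions from xᵢ = zᵢ/(1+V/F(Kᵢ−1)), yᵢ = Kᵢxᵢ:
  1: x = 0.204, y = 0.620
  2: x = 0.566, y = 0.314
  3: x = 0.230, y = 0.066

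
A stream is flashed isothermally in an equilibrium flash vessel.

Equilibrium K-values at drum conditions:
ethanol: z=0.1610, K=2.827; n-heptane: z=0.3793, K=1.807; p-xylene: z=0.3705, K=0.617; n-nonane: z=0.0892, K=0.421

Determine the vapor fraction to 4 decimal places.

ψ = 0.8118

Let ψ = V/F and solve Σ zᵢ(Kᵢ−1)/(1+ψ(Kᵢ−1)) = 0.
Check two-phase: ΣzᵢKᵢ = 1.4067 > 1 and Σzᵢ/Kᵢ = 1.0792 > 1, so g(0) = 0.4067 > 0 and g(1) = -0.0792 < 0.
Newton iteration, ψ⁰ = 0.36:
  ψ = 0.3600: g = 0.18479, g' = -0.4647 → ψ = 0.7576
  ψ = 0.7576: g = 0.02142, g' = -0.3924 → ψ = 0.8122
  ψ = 0.8122: g = -0.00014, g' = -0.3983 → ψ = 0.8118
Converged at ψ = 0.8118.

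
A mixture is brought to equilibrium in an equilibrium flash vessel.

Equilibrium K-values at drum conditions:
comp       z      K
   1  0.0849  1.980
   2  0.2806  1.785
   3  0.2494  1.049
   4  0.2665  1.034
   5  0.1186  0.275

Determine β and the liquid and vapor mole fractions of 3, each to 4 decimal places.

Let β = V/F and solve Σ zᵢ(Kᵢ−1)/(1+β(Kᵢ−1)) = 0.
Feasibility: ΣzᵢKᵢ = 1.2388, Σzᵢ/Kᵢ = 1.1268 — both > 1, two phases present.
Newton iteration, β⁰ = 0.5:
  β = 0.5000: g = 0.09998, g' = -0.2802 → β = 0.8569
  β = 0.8569: g = -0.02957, g' = -0.5213 → β = 0.8002
  β = 0.8002: g = -0.00228, g' = -0.4453 → β = 0.7950
Converged at β = 0.7950.
Compositions from xᵢ = zᵢ/(1+β(Kᵢ−1)), yᵢ = Kᵢxᵢ:
  1: x = 0.0477, y = 0.0945
  2: x = 0.1728, y = 0.3084
  3: x = 0.2400, y = 0.2518
  4: x = 0.2595, y = 0.2683
  5: x = 0.2800, y = 0.0770

β = 0.7950, x_3 = 0.2400, y_3 = 0.2518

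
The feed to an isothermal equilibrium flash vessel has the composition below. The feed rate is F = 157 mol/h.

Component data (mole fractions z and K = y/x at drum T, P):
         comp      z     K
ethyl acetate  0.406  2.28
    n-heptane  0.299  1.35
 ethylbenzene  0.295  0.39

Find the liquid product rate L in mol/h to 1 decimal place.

L = 34.8 mol/h

Rachford–Rice: g(ψ) = Σ zᵢ(Kᵢ−1)/(1+ψ(Kᵢ−1)) = 0.
Feasibility: ΣzᵢKᵢ = 1.444, Σzᵢ/Kᵢ = 1.156 — both > 1, two phases present.
Newton iteration, ψ⁰ = 0.5:
  ψ = 0.500: g = 0.1470, g' = -0.501 → ψ = 0.793
  ψ = 0.793: g = -0.0090, g' = -0.598 → ψ = 0.778
Converged at ψ = 0.778.
Then V = ψ·F = 0.7782·157 = 122.2 mol/h and L = F − V = 34.8 mol/h.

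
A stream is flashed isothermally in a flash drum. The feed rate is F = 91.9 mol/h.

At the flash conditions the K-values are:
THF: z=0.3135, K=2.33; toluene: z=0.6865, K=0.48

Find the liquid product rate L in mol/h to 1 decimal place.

Material balance + equilibrium reduce to Σ zᵢ(Kᵢ−1)/(1+V/F(Kᵢ−1)) = 0.
g(0) = ΣzᵢKᵢ − 1 = 0.0600 and g(1) = 1 − Σzᵢ/Kᵢ = -0.5648, so a root lies in (0, 1).
Binary case is linear: z₁(K₁−1)(1+V/F(K₂−1)) + z₂(K₂−1)(1+V/F(K₁−1)) = 0
⇒ V/F = [z₁(K₁−1)+z₂(K₂−1)] / [−(K₁−1)(K₂−1)] = 0.05998/0.69160 = 0.0867
Then V = V/F·F = 0.0867·91.9 = 8.0 mol/h and L = F − V = 83.9 mol/h.

L = 83.9 mol/h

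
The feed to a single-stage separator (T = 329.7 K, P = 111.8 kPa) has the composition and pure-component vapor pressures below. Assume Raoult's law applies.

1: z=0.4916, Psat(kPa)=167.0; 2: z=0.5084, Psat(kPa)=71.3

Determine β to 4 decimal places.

β = 0.3274

Raoult's law: Kᵢ = Pᵢˢᵃᵗ/P = Pᵢˢᵃᵗ/111.8.
  K_1 = 167.0/111.8 = 1.493739, K_2 = 71.3/111.8 = 0.637746
Material balance + equilibrium reduce to Σ zᵢ(Kᵢ−1)/(1+β(Kᵢ−1)) = 0.
g(0) = ΣzᵢKᵢ − 1 = 0.0586 and g(1) = 1 − Σzᵢ/Kᵢ = -0.1263, so a root lies in (0, 1).
Binary case is linear: z₁(K₁−1)(1+β(K₂−1)) + z₂(K₂−1)(1+β(K₁−1)) = 0
⇒ β = [z₁(K₁−1)+z₂(K₂−1)] / [−(K₁−1)(K₂−1)] = 0.05855/0.17886 = 0.3274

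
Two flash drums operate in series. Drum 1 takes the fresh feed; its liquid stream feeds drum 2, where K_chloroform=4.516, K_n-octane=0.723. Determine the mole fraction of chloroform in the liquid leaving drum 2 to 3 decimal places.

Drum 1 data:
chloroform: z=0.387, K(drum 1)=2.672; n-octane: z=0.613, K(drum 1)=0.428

Drum 1:
Newton–Raphson from ψ₁ = 0.5:
  ψ₁ = 0.500: g = -0.1387, g' = -0.714 → ψ₁ = 0.306
  ψ₁ = 0.306: g = 0.0031, g' = -0.768 → ψ₁ = 0.310
Converged at ψ₁ = 0.310.
Drum-1 compositions:
  chloroform: x = 0.255, y = 0.681
  n-octane: x = 0.745, y = 0.319
Drum-2 feed = drum-1 liquid: z₂ = (0.2549, 0.7451).
Drum 2:
Binary case is linear: z₁(K₁−1)(1+ψ₂(K₂−1)) + z₂(K₂−1)(1+ψ₂(K₁−1)) = 0
⇒ ψ₂ = [z₁(K₁−1)+z₂(K₂−1)] / [−(K₁−1)(K₂−1)] = 0.6898/0.9739 = 0.708
  chloroform: x = 0.073, y = 0.330
  n-octane: x = 0.927, y = 0.670

x_chloroform (drum 2) = 0.073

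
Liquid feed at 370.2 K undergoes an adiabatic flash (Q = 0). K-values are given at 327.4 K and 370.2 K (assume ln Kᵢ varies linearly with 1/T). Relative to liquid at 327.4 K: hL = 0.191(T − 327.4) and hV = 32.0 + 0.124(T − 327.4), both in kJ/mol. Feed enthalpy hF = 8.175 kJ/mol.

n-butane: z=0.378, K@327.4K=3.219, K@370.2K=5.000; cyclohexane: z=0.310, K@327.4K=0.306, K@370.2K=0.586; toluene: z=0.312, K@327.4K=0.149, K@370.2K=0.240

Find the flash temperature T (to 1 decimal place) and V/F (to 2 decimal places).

T = 331.3 K, V/F = 0.23

Adiabatic flash: solve Rachford–Rice at each trial T, then check hF = ψ·hV(T) + (1−ψ)·hL(T).
  T = 327.4 K: K = (3.219, 0.306, 0.149), RR gives ψ = 0.208, H_out = 6.652 kJ/mol
  T = 370.2 K: K = (5.000, 0.586, 0.240), RR gives ψ = 0.467, H_out = 21.792 kJ/mol
  T = 348.8 K: K = (4.066, 0.432, 0.192), RR gives ψ = 0.341, H_out = 14.515 kJ/mol
  T = 338.1 K: K = (3.631, 0.366, 0.170), RR gives ψ = 0.277, H_out = 10.716 kJ/mol
  T = 332.8 K: K = (3.424, 0.335, 0.159), RR gives ψ = 0.244, H_out = 8.747 kJ/mol
  T = 330.1 K: K = (3.321, 0.320, 0.154), RR gives ψ = 0.226, H_out = 7.712 kJ/mol
  T = 331.5 K: K = (3.374, 0.328, 0.157), RR gives ψ = 0.235, H_out = 8.252 kJ/mol
Linear interpolation between T = 330.1 (H_out = 7.712) and T = 331.5 (H_out = 8.252) on hF = 8.175 gives T ≈ 331.3 K, at which ψ = 0.23.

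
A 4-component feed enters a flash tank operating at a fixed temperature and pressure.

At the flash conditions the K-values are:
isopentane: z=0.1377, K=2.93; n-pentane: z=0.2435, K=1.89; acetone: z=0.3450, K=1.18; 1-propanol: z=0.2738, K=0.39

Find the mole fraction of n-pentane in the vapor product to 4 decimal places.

Let ψ = V/F and solve Σ zᵢ(Kᵢ−1)/(1+ψ(Kᵢ−1)) = 0.
g(0) = ΣzᵢKᵢ − 1 = 0.3776 and g(1) = 1 − Σzᵢ/Kᵢ = -0.1703, so a root lies in (0, 1).
Newton–Raphson from ψ = 0.5:
  ψ = 0.5000: g = 0.10188, g' = -0.4455 → ψ = 0.7287
  ψ = 0.7287: g = -0.00385, g' = -0.4984 → ψ = 0.7209
Converged at ψ = 0.7209.
Compositions from xᵢ = zᵢ/(1+ψ(Kᵢ−1)), yᵢ = Kᵢxᵢ:
  isopentane: x = 0.0576, y = 0.1687
  n-pentane: x = 0.1483, y = 0.2803
  acetone: x = 0.3054, y = 0.3603
  1-propanol: x = 0.4887, y = 0.1906

y_n-pentane = 0.2803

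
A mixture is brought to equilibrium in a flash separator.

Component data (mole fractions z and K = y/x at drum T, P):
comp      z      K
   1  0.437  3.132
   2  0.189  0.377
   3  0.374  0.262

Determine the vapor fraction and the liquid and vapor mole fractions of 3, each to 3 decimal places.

Newton iteration, ψ⁰ = 0.32:
  ψ = 0.320: g = 0.0454, g' = -1.165 → ψ = 0.359
  ψ = 0.359: g = 0.0006, g' = -1.136 → ψ = 0.360
Converged at ψ = 0.360.
Compositions from xᵢ = zᵢ/(1+ψ(Kᵢ−1)), yᵢ = Kᵢxᵢ:
  1: x = 0.247, y = 0.775
  2: x = 0.244, y = 0.092
  3: x = 0.509, y = 0.133

ψ = 0.360, x_3 = 0.509, y_3 = 0.133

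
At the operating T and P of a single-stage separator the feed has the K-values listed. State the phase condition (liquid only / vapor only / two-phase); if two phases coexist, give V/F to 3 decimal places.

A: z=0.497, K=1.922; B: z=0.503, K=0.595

two-phase, V/F = 0.682

ΣzᵢKᵢ = 1.255; Σzᵢ/Kᵢ = 1.104.
Both exceed 1, so a two-phase solution exists.
Binary case is linear: z₁(K₁−1)(1+ψ(K₂−1)) + z₂(K₂−1)(1+ψ(K₁−1)) = 0
⇒ ψ = [z₁(K₁−1)+z₂(K₂−1)] / [−(K₁−1)(K₂−1)] = 0.2545/0.3734 = 0.682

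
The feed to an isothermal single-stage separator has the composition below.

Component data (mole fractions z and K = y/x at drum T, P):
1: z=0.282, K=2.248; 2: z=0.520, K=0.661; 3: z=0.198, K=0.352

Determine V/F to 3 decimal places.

Rachford–Rice: g(V/F) = Σ zᵢ(Kᵢ−1)/(1+V/F(Kᵢ−1)) = 0.
Feasibility: ΣzᵢKᵢ = 1.047, Σzᵢ/Kᵢ = 1.475 — both > 1, two phases present.
Newton–Raphson from V/F = 0.67:
  V/F = 0.670: g = -0.2632, g' = -0.490 → V/F = 0.133
  V/F = 0.133: g = -0.0231, g' = -0.488 → V/F = 0.086
  V/F = 0.086: g = 0.0006, g' = -0.515 → V/F = 0.087
Converged at V/F = 0.087.

V/F = 0.087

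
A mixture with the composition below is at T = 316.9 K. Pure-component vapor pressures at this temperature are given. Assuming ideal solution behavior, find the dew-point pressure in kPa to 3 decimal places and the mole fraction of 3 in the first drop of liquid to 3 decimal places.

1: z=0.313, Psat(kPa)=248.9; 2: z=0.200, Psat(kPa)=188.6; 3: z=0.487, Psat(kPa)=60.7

Pdew = 96.702 kPa, x_3 = 0.776

At the dew point ψ → 1, so Σzᵢ/Kᵢ = 1 with Kᵢ = Pᵢˢᵃᵗ/P ⇒ 1/P = Σzᵢ/Pᵢˢᵃᵗ.
1/P = 0.313/248.9 + 0.200/188.6 + 0.487/60.7 = 0.010341 ⇒ P = 96.702 kPa
xᵢ = zᵢP/Pᵢˢᵃᵗ ⇒ x_3 = 0.487·96.702/60.7 = 0.776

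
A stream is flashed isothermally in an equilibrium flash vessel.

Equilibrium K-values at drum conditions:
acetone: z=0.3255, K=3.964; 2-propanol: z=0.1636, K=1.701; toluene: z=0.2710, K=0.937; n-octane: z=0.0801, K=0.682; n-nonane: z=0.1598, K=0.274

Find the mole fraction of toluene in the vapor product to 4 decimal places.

Rachford–Rice: g(ψ) = Σ zᵢ(Kᵢ−1)/(1+ψ(Kᵢ−1)) = 0.
g(0) = ΣzᵢKᵢ − 1 = 0.9209 and g(1) = 1 − Σzᵢ/Kᵢ = -0.1682, so a root lies in (0, 1).
Newton iteration, ψ⁰ = 0.5:
  ψ = 0.5000: g = 0.24359, g' = -0.7284 → ψ = 0.8344
  ψ = 0.8344: g = 0.00317, g' = -0.8272 → ψ = 0.8382
Converged at ψ = 0.8382.
Compositions from xᵢ = zᵢ/(1+ψ(Kᵢ−1)), yᵢ = Kᵢxᵢ:
  acetone: x = 0.0934, y = 0.3703
  2-propanol: x = 0.1030, y = 0.1753
  toluene: x = 0.2861, y = 0.2681
  n-octane: x = 0.1092, y = 0.0745
  n-nonane: x = 0.4082, y = 0.1119

y_toluene = 0.2681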